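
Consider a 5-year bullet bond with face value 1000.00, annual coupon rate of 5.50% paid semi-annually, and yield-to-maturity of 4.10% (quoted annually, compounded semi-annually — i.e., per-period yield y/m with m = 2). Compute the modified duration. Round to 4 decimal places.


Answer: Modified duration = 4.3694

Derivation:
Coupon per period c = face * coupon_rate / m = 27.500000
Periods per year m = 2; per-period yield y/m = 0.020500
Number of cashflows N = 10
Cashflows (t years, CF_t, discount factor 1/(1+y/m)^(m*t), PV):
  t = 0.5000: CF_t = 27.500000, DF = 0.979912, PV = 26.947575
  t = 1.0000: CF_t = 27.500000, DF = 0.960227, PV = 26.406247
  t = 1.5000: CF_t = 27.500000, DF = 0.940938, PV = 25.875793
  t = 2.0000: CF_t = 27.500000, DF = 0.922036, PV = 25.355995
  t = 2.5000: CF_t = 27.500000, DF = 0.903514, PV = 24.846639
  t = 3.0000: CF_t = 27.500000, DF = 0.885364, PV = 24.347515
  t = 3.5000: CF_t = 27.500000, DF = 0.867579, PV = 23.858417
  t = 4.0000: CF_t = 27.500000, DF = 0.850151, PV = 23.379145
  t = 4.5000: CF_t = 27.500000, DF = 0.833073, PV = 22.909500
  t = 5.0000: CF_t = 1027.500000, DF = 0.816338, PV = 838.787095
Price P = sum_t PV_t = 1062.713920
First compute Macaulay numerator sum_t t * PV_t:
  t * PV_t at t = 0.5000: 13.473787
  t * PV_t at t = 1.0000: 26.406247
  t * PV_t at t = 1.5000: 38.813689
  t * PV_t at t = 2.0000: 50.711990
  t * PV_t at t = 2.5000: 62.116597
  t * PV_t at t = 3.0000: 73.042545
  t * PV_t at t = 3.5000: 83.504461
  t * PV_t at t = 4.0000: 93.516579
  t * PV_t at t = 4.5000: 103.092750
  t * PV_t at t = 5.0000: 4193.935474
Macaulay duration D = 4738.614120 / 1062.713920 = 4.458974
Modified duration = D / (1 + y/m) = 4.458974 / (1 + 0.020500) = 4.369402


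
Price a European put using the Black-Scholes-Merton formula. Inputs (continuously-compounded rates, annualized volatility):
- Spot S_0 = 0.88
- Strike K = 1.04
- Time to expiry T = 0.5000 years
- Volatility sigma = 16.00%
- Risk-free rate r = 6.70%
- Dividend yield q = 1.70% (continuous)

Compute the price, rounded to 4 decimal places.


d1 = (ln(S/K) + (r - q + 0.5*sigma^2) * T) / (sigma * sqrt(T)) = -1.19902404
d2 = d1 - sigma * sqrt(T) = -1.31216112
exp(-rT) = 0.96705491; exp(-qT) = 0.99153602
P = K * exp(-rT) * N(-d2) - S_0 * exp(-qT) * N(-d1)
N(-d1) = 0.88474070; N(-d2) = 0.90526711
P = 1.0400 * 0.96705491 * 0.90526711 - 0.8800 * 0.99153602 * 0.88474070 = 0.1385

Answer: Price = 0.1385


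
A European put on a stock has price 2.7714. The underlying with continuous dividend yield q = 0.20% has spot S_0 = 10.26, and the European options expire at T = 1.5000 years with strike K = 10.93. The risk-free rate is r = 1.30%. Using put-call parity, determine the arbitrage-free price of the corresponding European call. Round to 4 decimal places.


Put-call parity: C - P = S_0 * exp(-qT) - K * exp(-rT).
S_0 * exp(-qT) = 10.2600 * 0.99700450 = 10.22926612
K * exp(-rT) = 10.9300 * 0.98068890 = 10.71892962
C = P + S*exp(-qT) - K*exp(-rT)
C = 2.7714 + 10.22926612 - 10.71892962 = 2.2817

Answer: Call price = 2.2817


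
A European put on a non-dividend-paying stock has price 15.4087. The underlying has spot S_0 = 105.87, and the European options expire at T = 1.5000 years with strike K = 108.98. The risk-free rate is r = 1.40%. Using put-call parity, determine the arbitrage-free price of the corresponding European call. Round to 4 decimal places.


Answer: Call price = 14.5634

Derivation:
Put-call parity: C - P = S_0 * exp(-qT) - K * exp(-rT).
S_0 * exp(-qT) = 105.8700 * 1.00000000 = 105.87000000
K * exp(-rT) = 108.9800 * 0.97921896 = 106.71528276
C = P + S*exp(-qT) - K*exp(-rT)
C = 15.4087 + 105.87000000 - 106.71528276 = 14.5634


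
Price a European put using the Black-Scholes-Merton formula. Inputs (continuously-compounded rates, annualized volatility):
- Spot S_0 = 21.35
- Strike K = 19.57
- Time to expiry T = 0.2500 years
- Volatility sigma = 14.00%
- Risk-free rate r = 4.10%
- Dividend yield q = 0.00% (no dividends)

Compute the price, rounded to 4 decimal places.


Answer: Price = 0.0533

Derivation:
d1 = (ln(S/K) + (r - q + 0.5*sigma^2) * T) / (sigma * sqrt(T)) = 1.42505655
d2 = d1 - sigma * sqrt(T) = 1.35505655
exp(-rT) = 0.98980235; exp(-qT) = 1.00000000
P = K * exp(-rT) * N(-d2) - S_0 * exp(-qT) * N(-d1)
N(-d1) = 0.07707043; N(-d2) = 0.08769977
P = 19.5700 * 0.98980235 * 0.08769977 - 21.3500 * 1.00000000 * 0.07707043 = 0.0533


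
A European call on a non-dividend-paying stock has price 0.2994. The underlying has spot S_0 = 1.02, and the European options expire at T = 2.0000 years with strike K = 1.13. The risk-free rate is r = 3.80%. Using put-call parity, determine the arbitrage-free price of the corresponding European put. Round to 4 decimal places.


Answer: Put price = 0.3267

Derivation:
Put-call parity: C - P = S_0 * exp(-qT) - K * exp(-rT).
S_0 * exp(-qT) = 1.0200 * 1.00000000 = 1.02000000
K * exp(-rT) = 1.1300 * 0.92681621 = 1.04730231
P = C - S*exp(-qT) + K*exp(-rT)
P = 0.2994 - 1.02000000 + 1.04730231 = 0.3267


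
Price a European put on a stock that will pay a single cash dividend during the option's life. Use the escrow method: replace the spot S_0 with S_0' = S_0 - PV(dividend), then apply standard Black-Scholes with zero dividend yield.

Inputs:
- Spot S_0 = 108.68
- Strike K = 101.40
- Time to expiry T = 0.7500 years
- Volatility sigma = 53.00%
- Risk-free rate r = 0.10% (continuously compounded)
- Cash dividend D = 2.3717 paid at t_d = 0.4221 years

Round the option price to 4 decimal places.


Answer: Price = 16.4531

Derivation:
PV(D) = D * exp(-r * t_d) = 2.3717 * 0.99957799 = 2.37069912
S_0' = S_0 - PV(D) = 108.6800 - 2.37069912 = 106.30930088
d1 = (ln(S_0'/K) + (r + sigma^2/2)*T) / (sigma*sqrt(T)) = 0.33413806
d2 = d1 - sigma*sqrt(T) = -0.12485540
exp(-rT) = 0.99925028
N(-d1) = 0.36913769; N(-d2) = 0.54968099
P = K * exp(-rT) * N(-d2) - S_0' * N(-d1) = 101.4000 * 0.99925028 * 0.54968099 - 106.30930088 * 0.36913769 = 16.4531


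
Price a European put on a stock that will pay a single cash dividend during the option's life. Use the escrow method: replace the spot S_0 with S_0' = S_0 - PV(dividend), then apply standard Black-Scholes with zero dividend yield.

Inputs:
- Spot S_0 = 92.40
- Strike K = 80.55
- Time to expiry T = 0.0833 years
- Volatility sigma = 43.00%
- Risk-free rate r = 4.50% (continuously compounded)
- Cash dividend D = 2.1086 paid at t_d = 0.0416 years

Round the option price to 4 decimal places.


PV(D) = D * exp(-r * t_d) = 2.1086 * 0.99812975 = 2.10465639
S_0' = S_0 - PV(D) = 92.4000 - 2.10465639 = 90.29534361
d1 = (ln(S_0'/K) + (r + sigma^2/2)*T) / (sigma*sqrt(T)) = 1.01250460
d2 = d1 - sigma*sqrt(T) = 0.88839912
exp(-rT) = 0.99625852
N(-d1) = 0.15564842; N(-d2) = 0.18716305
P = K * exp(-rT) * N(-d2) - S_0' * N(-d1) = 80.5500 * 0.99625852 * 0.18716305 - 90.29534361 * 0.15564842 = 0.9652

Answer: Price = 0.9652


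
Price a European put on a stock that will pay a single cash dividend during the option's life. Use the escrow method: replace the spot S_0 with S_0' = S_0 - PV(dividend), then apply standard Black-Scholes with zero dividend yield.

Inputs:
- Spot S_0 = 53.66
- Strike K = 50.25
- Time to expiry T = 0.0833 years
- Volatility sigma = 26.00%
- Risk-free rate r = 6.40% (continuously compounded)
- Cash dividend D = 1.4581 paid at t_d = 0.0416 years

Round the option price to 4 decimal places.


PV(D) = D * exp(-r * t_d) = 1.4581 * 0.99734114 = 1.45422312
S_0' = S_0 - PV(D) = 53.6600 - 1.45422312 = 52.20577688
d1 = (ln(S_0'/K) + (r + sigma^2/2)*T) / (sigma*sqrt(T)) = 0.61739109
d2 = d1 - sigma*sqrt(T) = 0.54235057
exp(-rT) = 0.99468299
N(-d1) = 0.26848840; N(-d2) = 0.29378851
P = K * exp(-rT) * N(-d2) - S_0' * N(-d1) = 50.2500 * 0.99468299 * 0.29378851 - 52.20577688 * 0.26848840 = 0.6677

Answer: Price = 0.6677


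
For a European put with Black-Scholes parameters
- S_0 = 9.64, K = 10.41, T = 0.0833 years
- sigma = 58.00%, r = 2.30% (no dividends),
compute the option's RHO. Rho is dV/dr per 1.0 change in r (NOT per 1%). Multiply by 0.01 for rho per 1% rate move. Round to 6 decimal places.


Answer: Rho = -0.607922

Derivation:
d1 = -0.3639158284; d2 = -0.5313139168
phi(d1) = 0.3733810129; exp(-qT) = 1.0000000000; exp(-rT) = 0.9980859342
N(-d2) = 0.7023993684
Rho = -K*T*exp(-rT)*N(-d2) = -10.4100 * 0.0833 * 0.9980859342 * 0.7023993684 = -0.607922


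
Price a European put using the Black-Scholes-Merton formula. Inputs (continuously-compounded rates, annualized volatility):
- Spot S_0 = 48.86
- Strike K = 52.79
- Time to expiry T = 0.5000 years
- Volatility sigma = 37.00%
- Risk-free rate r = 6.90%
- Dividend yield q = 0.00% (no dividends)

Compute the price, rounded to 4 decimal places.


d1 = (ln(S/K) + (r - q + 0.5*sigma^2) * T) / (sigma * sqrt(T)) = -0.03301506
d2 = d1 - sigma * sqrt(T) = -0.29464457
exp(-rT) = 0.96608834; exp(-qT) = 1.00000000
P = K * exp(-rT) * N(-d2) - S_0 * exp(-qT) * N(-d1)
N(-d1) = 0.51316871; N(-d2) = 0.61586729
P = 52.7900 * 0.96608834 * 0.61586729 - 48.8600 * 1.00000000 * 0.51316871 = 6.3357

Answer: Price = 6.3357


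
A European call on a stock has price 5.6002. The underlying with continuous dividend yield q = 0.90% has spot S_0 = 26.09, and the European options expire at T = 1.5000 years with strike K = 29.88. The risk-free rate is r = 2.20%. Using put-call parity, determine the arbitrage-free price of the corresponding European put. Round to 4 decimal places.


Put-call parity: C - P = S_0 * exp(-qT) - K * exp(-rT).
S_0 * exp(-qT) = 26.0900 * 0.98659072 = 25.74015179
K * exp(-rT) = 29.8800 * 0.96753856 = 28.91005216
P = C - S*exp(-qT) + K*exp(-rT)
P = 5.6002 - 25.74015179 + 28.91005216 = 8.7701

Answer: Put price = 8.7701


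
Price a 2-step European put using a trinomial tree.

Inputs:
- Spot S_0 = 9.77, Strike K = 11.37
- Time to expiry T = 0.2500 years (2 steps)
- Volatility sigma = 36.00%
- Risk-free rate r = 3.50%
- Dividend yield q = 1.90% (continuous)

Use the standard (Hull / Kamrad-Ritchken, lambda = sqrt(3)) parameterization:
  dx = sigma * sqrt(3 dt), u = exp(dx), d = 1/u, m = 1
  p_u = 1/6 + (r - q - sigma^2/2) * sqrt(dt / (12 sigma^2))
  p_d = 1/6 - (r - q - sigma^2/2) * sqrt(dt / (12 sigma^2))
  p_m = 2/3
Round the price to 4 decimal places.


dt = T/N = 0.125000; dx = sigma*sqrt(3*dt) = 0.220454
u = exp(dx) = 1.246643; d = 1/u = 0.802154
p_u = 0.152832, p_m = 0.666667, p_d = 0.180502
Discount per step: exp(-r*dt) = 0.995635
Stock lattice S(k, j) with j the centered position index:
  k=0: S(0,+0) = 9.7700
  k=1: S(1,-1) = 7.8370; S(1,+0) = 9.7700; S(1,+1) = 12.1797
  k=2: S(2,-2) = 6.2865; S(2,-1) = 7.8370; S(2,+0) = 9.7700; S(2,+1) = 12.1797; S(2,+2) = 15.1837
Terminal payoffs V(N, j) = max(K - S_T, 0):
  V(2,-2) = 5.083476; V(2,-1) = 3.532951; V(2,+0) = 1.600000; V(2,+1) = 0.000000; V(2,+2) = 0.000000
Backward induction: V(k, j) = exp(-r*dt) * [p_u * V(k+1, j+1) + p_m * V(k+1, j) + p_d * V(k+1, j-1)]
  V(1,-1) = exp(-r*dt) * [p_u*1.600000 + p_m*3.532951 + p_d*5.083476] = 3.502052
  V(1,+0) = exp(-r*dt) * [p_u*0.000000 + p_m*1.600000 + p_d*3.532951] = 1.696930
  V(1,+1) = exp(-r*dt) * [p_u*0.000000 + p_m*0.000000 + p_d*1.600000] = 0.287542
  V(0,+0) = exp(-r*dt) * [p_u*0.287542 + p_m*1.696930 + p_d*3.502052] = 1.799469

Answer: Price = V(0,0) = 1.7995


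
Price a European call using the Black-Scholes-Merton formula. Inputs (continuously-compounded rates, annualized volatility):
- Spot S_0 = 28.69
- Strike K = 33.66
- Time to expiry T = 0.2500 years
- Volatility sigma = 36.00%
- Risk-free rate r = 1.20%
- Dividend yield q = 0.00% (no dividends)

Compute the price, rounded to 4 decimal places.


d1 = (ln(S/K) + (r - q + 0.5*sigma^2) * T) / (sigma * sqrt(T)) = -0.78089755
d2 = d1 - sigma * sqrt(T) = -0.96089755
exp(-rT) = 0.99700450; exp(-qT) = 1.00000000
C = S_0 * exp(-qT) * N(d1) - K * exp(-rT) * N(d2)
N(d1) = 0.21743138; N(d2) = 0.16830184
C = 28.6900 * 1.00000000 * 0.21743138 - 33.6600 * 0.99700450 * 0.16830184 = 0.5900

Answer: Price = 0.5900


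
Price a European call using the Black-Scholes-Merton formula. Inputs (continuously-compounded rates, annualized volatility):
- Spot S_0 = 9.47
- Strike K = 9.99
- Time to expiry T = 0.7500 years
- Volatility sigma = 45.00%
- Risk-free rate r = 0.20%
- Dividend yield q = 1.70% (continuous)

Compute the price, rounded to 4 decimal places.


Answer: Price = 1.2006

Derivation:
d1 = (ln(S/K) + (r - q + 0.5*sigma^2) * T) / (sigma * sqrt(T)) = 0.02882085
d2 = d1 - sigma * sqrt(T) = -0.36089058
exp(-rT) = 0.99850112; exp(-qT) = 0.98733094
C = S_0 * exp(-qT) * N(d1) - K * exp(-rT) * N(d2)
N(d1) = 0.51149626; N(d2) = 0.35909062
C = 9.4700 * 0.98733094 * 0.51149626 - 9.9900 * 0.99850112 * 0.35909062 = 1.2006


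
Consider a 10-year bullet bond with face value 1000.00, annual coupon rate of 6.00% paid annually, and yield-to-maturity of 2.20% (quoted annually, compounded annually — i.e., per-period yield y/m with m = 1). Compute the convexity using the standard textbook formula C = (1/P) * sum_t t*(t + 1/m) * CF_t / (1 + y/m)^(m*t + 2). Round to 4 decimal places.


Coupon per period c = face * coupon_rate / m = 60.000000
Periods per year m = 1; per-period yield y/m = 0.022000
Number of cashflows N = 10
Cashflows (t years, CF_t, discount factor 1/(1+y/m)^(m*t), PV):
  t = 1.0000: CF_t = 60.000000, DF = 0.978474, PV = 58.708415
  t = 2.0000: CF_t = 60.000000, DF = 0.957411, PV = 57.444633
  t = 3.0000: CF_t = 60.000000, DF = 0.936801, PV = 56.208056
  t = 4.0000: CF_t = 60.000000, DF = 0.916635, PV = 54.998098
  t = 5.0000: CF_t = 60.000000, DF = 0.896903, PV = 53.814185
  t = 6.0000: CF_t = 60.000000, DF = 0.877596, PV = 52.655759
  t = 7.0000: CF_t = 60.000000, DF = 0.858704, PV = 51.522269
  t = 8.0000: CF_t = 60.000000, DF = 0.840220, PV = 50.413179
  t = 9.0000: CF_t = 60.000000, DF = 0.822133, PV = 49.327964
  t = 10.0000: CF_t = 1060.000000, DF = 0.804435, PV = 852.701265
Price P = sum_t PV_t = 1337.793822
Convexity numerator sum_t t*(t + 1/m) * CF_t / (1+y/m)^(m*t + 2):
  t = 1.0000: term = 112.416111
  t = 2.0000: term = 329.988585
  t = 3.0000: term = 645.770226
  t = 4.0000: term = 1053.115176
  t = 5.0000: term = 1545.668067
  t = 6.0000: term = 2117.353516
  t = 7.0000: term = 2762.365970
  t = 8.0000: term = 3475.159873
  t = 9.0000: term = 4250.440157
  t = 10.0000: term = 89802.370503
Convexity = (1/P) * sum = 106094.648183 / 1337.793822 = 79.305680

Answer: Convexity = 79.3057


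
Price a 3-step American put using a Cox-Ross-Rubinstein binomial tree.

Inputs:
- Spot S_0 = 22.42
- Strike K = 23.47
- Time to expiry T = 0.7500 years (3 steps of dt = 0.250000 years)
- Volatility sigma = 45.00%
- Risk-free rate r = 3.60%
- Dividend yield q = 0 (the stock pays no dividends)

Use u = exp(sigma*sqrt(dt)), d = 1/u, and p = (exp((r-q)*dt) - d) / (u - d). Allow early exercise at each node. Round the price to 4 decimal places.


dt = T/N = 0.250000
u = exp(sigma*sqrt(dt)) = 1.252323; d = 1/u = 0.798516
p = (exp((r-q)*dt) - d) / (u - d) = 0.463908
Discount per step: exp(-r*dt) = 0.991040
Stock lattice S(k, i) with i counting down-moves:
  k=0: S(0,0) = 22.4200
  k=1: S(1,0) = 28.0771; S(1,1) = 17.9027
  k=2: S(2,0) = 35.1616; S(2,1) = 22.4200; S(2,2) = 14.2956
  k=3: S(3,0) = 44.0336; S(3,1) = 28.0771; S(3,2) = 17.9027; S(3,3) = 11.4153
Terminal payoffs V(N, i) = max(K - S_T, 0):
  V(3,0) = 0.000000; V(3,1) = 0.000000; V(3,2) = 5.567266; V(3,3) = 12.054713
Backward induction: V(k, i) = exp(-r*dt) * [p * V(k+1, i) + (1-p) * V(k+1, i+1)]; then take max(V_cont, immediate exercise) for American.
  V(2,0) = exp(-r*dt) * [p*0.000000 + (1-p)*0.000000] = 0.000000; exercise = 0.000000; V(2,0) = max -> 0.000000
  V(2,1) = exp(-r*dt) * [p*0.000000 + (1-p)*5.567266] = 2.957827; exercise = 1.050000; V(2,1) = max -> 2.957827
  V(2,2) = exp(-r*dt) * [p*5.567266 + (1-p)*12.054713] = 8.964095; exercise = 9.174377; V(2,2) = max -> 9.174377
  V(1,0) = exp(-r*dt) * [p*0.000000 + (1-p)*2.957827] = 1.571461; exercise = 0.000000; V(1,0) = max -> 1.571461
  V(1,1) = exp(-r*dt) * [p*2.957827 + (1-p)*9.174377] = 6.234110; exercise = 5.567266; V(1,1) = max -> 6.234110
  V(0,0) = exp(-r*dt) * [p*1.571461 + (1-p)*6.234110] = 4.034595; exercise = 1.050000; V(0,0) = max -> 4.034595

Answer: Price = V(0,0) = 4.0346


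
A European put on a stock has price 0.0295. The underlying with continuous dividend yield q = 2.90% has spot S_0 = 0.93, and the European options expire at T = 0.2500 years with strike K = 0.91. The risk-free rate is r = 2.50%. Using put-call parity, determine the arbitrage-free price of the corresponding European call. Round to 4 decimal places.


Answer: Call price = 0.0485

Derivation:
Put-call parity: C - P = S_0 * exp(-qT) - K * exp(-rT).
S_0 * exp(-qT) = 0.9300 * 0.99277622 = 0.92328188
K * exp(-rT) = 0.9100 * 0.99376949 = 0.90433024
C = P + S*exp(-qT) - K*exp(-rT)
C = 0.0295 + 0.92328188 - 0.90433024 = 0.0485


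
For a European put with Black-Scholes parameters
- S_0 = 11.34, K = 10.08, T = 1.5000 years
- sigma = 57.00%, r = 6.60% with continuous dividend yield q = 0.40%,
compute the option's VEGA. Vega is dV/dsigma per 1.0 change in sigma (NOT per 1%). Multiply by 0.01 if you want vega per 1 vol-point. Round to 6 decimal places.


d1 = 0.6509884777; d2 = -0.0471160990
phi(d1) = 0.3227647555; exp(-qT) = 0.9940179641; exp(-rT) = 0.9057427080
Vega = S * exp(-qT) * phi(d1) * sqrt(T) = 11.3400 * 0.9940179641 * 0.3227647555 * 1.2247448714 = 4.455937

Answer: Vega = 4.455937


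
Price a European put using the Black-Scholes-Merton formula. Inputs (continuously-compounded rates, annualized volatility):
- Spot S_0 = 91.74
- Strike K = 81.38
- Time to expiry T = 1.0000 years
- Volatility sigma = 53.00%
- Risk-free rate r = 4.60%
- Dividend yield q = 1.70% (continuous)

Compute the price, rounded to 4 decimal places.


Answer: Price = 11.9800

Derivation:
d1 = (ln(S/K) + (r - q + 0.5*sigma^2) * T) / (sigma * sqrt(T)) = 0.54580933
d2 = d1 - sigma * sqrt(T) = 0.01580933
exp(-rT) = 0.95504196; exp(-qT) = 0.98314368
P = K * exp(-rT) * N(-d2) - S_0 * exp(-qT) * N(-d1)
N(-d1) = 0.29259850; N(-d2) = 0.49369325
P = 81.3800 * 0.95504196 * 0.49369325 - 91.7400 * 0.98314368 * 0.29259850 = 11.9800


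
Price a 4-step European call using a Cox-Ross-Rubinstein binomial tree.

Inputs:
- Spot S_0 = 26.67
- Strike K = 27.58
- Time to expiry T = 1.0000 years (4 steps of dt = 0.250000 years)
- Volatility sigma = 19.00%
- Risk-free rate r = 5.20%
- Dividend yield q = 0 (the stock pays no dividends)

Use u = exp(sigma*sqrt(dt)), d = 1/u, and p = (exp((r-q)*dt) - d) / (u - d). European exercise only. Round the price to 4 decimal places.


Answer: Price = V(0,0) = 2.2631

Derivation:
dt = T/N = 0.250000
u = exp(sigma*sqrt(dt)) = 1.099659; d = 1/u = 0.909373
p = (exp((r-q)*dt) - d) / (u - d) = 0.545032
Discount per step: exp(-r*dt) = 0.987084
Stock lattice S(k, i) with i counting down-moves:
  k=0: S(0,0) = 26.6700
  k=1: S(1,0) = 29.3279; S(1,1) = 24.2530
  k=2: S(2,0) = 32.2507; S(2,1) = 26.6700; S(2,2) = 22.0550
  k=3: S(3,0) = 35.4648; S(3,1) = 29.3279; S(3,2) = 24.2530; S(3,3) = 20.0562
  k=4: S(4,0) = 38.9991; S(4,1) = 32.2507; S(4,2) = 26.6700; S(4,3) = 22.0550; S(4,4) = 18.2386
Terminal payoffs V(N, i) = max(S_T - K, 0):
  V(4,0) = 11.419130; V(4,1) = 4.670687; V(4,2) = 0.000000; V(4,3) = 0.000000; V(4,4) = 0.000000
Backward induction: V(k, i) = exp(-r*dt) * [p * V(k+1, i) + (1-p) * V(k+1, i+1)].
  V(3,0) = exp(-r*dt) * [p*11.419130 + (1-p)*4.670687] = 8.240973
  V(3,1) = exp(-r*dt) * [p*4.670687 + (1-p)*0.000000] = 2.512795
  V(3,2) = exp(-r*dt) * [p*0.000000 + (1-p)*0.000000] = 0.000000
  V(3,3) = exp(-r*dt) * [p*0.000000 + (1-p)*0.000000] = 0.000000
  V(2,0) = exp(-r*dt) * [p*8.240973 + (1-p)*2.512795] = 5.562057
  V(2,1) = exp(-r*dt) * [p*2.512795 + (1-p)*0.000000] = 1.351865
  V(2,2) = exp(-r*dt) * [p*0.000000 + (1-p)*0.000000] = 0.000000
  V(1,0) = exp(-r*dt) * [p*5.562057 + (1-p)*1.351865] = 3.599456
  V(1,1) = exp(-r*dt) * [p*1.351865 + (1-p)*0.000000] = 0.727293
  V(0,0) = exp(-r*dt) * [p*3.599456 + (1-p)*0.727293] = 2.263102


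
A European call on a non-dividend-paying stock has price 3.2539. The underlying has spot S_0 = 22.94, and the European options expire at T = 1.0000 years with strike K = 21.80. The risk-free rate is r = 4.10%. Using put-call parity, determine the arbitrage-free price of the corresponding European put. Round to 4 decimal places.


Put-call parity: C - P = S_0 * exp(-qT) - K * exp(-rT).
S_0 * exp(-qT) = 22.9400 * 1.00000000 = 22.94000000
K * exp(-rT) = 21.8000 * 0.95982913 = 20.92427503
P = C - S*exp(-qT) + K*exp(-rT)
P = 3.2539 - 22.94000000 + 20.92427503 = 1.2382

Answer: Put price = 1.2382


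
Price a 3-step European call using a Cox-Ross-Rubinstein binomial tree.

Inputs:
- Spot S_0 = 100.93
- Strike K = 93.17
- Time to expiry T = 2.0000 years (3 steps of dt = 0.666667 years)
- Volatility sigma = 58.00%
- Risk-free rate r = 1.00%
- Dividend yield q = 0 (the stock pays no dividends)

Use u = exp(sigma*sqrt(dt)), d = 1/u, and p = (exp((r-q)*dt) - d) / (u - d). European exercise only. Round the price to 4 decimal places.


Answer: Price = V(0,0) = 37.7969

Derivation:
dt = T/N = 0.666667
u = exp(sigma*sqrt(dt)) = 1.605713; d = 1/u = 0.622776
p = (exp((r-q)*dt) - d) / (u - d) = 0.390577
Discount per step: exp(-r*dt) = 0.993356
Stock lattice S(k, i) with i counting down-moves:
  k=0: S(0,0) = 100.9300
  k=1: S(1,0) = 162.0646; S(1,1) = 62.8568
  k=2: S(2,0) = 260.2293; S(2,1) = 100.9300; S(2,2) = 39.1457
  k=3: S(3,0) = 417.8537; S(3,1) = 162.0646; S(3,2) = 62.8568; S(3,3) = 24.3790
Terminal payoffs V(N, i) = max(S_T - K, 0):
  V(3,0) = 324.683653; V(3,1) = 68.894633; V(3,2) = 0.000000; V(3,3) = 0.000000
Backward induction: V(k, i) = exp(-r*dt) * [p * V(k+1, i) + (1-p) * V(k+1, i+1)].
  V(2,0) = exp(-r*dt) * [p*324.683653 + (1-p)*68.894633] = 167.678387
  V(2,1) = exp(-r*dt) * [p*68.894633 + (1-p)*0.000000] = 26.729874
  V(2,2) = exp(-r*dt) * [p*0.000000 + (1-p)*0.000000] = 0.000000
  V(1,0) = exp(-r*dt) * [p*167.678387 + (1-p)*26.729874] = 81.237748
  V(1,1) = exp(-r*dt) * [p*26.729874 + (1-p)*0.000000] = 10.370709
  V(0,0) = exp(-r*dt) * [p*81.237748 + (1-p)*10.370709] = 37.796933


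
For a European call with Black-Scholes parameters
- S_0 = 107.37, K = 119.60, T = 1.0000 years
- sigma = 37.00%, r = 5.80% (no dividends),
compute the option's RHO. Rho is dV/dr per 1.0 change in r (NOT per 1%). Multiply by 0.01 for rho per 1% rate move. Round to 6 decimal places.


d1 = 0.0502107349; d2 = -0.3197892651
phi(d1) = 0.3984397070; exp(-qT) = 1.0000000000; exp(-rT) = 0.9436499474
N(d2) = 0.3745640429
Rho = K*T*exp(-rT)*N(d2) = 119.6000 * 1.0000 * 0.9436499474 * 0.3745640429 = 42.273498

Answer: Rho = 42.273498


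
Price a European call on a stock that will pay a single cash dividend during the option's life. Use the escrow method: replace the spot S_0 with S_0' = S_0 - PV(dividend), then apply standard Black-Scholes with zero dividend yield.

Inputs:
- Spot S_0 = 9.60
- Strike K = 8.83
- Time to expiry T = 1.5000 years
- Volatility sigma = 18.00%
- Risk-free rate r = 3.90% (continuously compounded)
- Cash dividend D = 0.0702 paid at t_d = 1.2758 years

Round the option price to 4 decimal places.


Answer: Price = 1.5283

Derivation:
PV(D) = D * exp(-r * t_d) = 0.0702 * 0.95146136 = 0.06679259
S_0' = S_0 - PV(D) = 9.6000 - 0.06679259 = 9.53320741
d1 = (ln(S_0'/K) + (r + sigma^2/2)*T) / (sigma*sqrt(T)) = 0.72317196
d2 = d1 - sigma*sqrt(T) = 0.50271788
exp(-rT) = 0.94317824
N(d1) = 0.76521288; N(d2) = 0.69241868
C = S_0' * N(d1) - K * exp(-rT) * N(d2) = 9.53320741 * 0.76521288 - 8.8300 * 0.94317824 * 0.69241868 = 1.5283


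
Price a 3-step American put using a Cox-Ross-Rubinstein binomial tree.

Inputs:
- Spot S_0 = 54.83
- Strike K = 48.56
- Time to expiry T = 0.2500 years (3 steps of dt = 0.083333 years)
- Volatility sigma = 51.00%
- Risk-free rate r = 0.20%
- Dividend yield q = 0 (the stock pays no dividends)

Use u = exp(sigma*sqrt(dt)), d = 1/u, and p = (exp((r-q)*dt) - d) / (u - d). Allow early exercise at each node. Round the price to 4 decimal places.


dt = T/N = 0.083333
u = exp(sigma*sqrt(dt)) = 1.158614; d = 1/u = 0.863100
p = (exp((r-q)*dt) - d) / (u - d) = 0.463824
Discount per step: exp(-r*dt) = 0.999833
Stock lattice S(k, i) with i counting down-moves:
  k=0: S(0,0) = 54.8300
  k=1: S(1,0) = 63.5268; S(1,1) = 47.3238
  k=2: S(2,0) = 73.6030; S(2,1) = 54.8300; S(2,2) = 40.8452
  k=3: S(3,0) = 85.2775; S(3,1) = 63.5268; S(3,2) = 47.3238; S(3,3) = 35.2535
Terminal payoffs V(N, i) = max(K - S_T, 0):
  V(3,0) = 0.000000; V(3,1) = 0.000000; V(3,2) = 1.236208; V(3,3) = 13.306510
Backward induction: V(k, i) = exp(-r*dt) * [p * V(k+1, i) + (1-p) * V(k+1, i+1)]; then take max(V_cont, immediate exercise) for American.
  V(2,0) = exp(-r*dt) * [p*0.000000 + (1-p)*0.000000] = 0.000000; exercise = 0.000000; V(2,0) = max -> 0.000000
  V(2,1) = exp(-r*dt) * [p*0.000000 + (1-p)*1.236208] = 0.662714; exercise = 0.000000; V(2,1) = max -> 0.662714
  V(2,2) = exp(-r*dt) * [p*1.236208 + (1-p)*13.306510] = 7.706726; exercise = 7.714819; V(2,2) = max -> 7.714819
  V(1,0) = exp(-r*dt) * [p*0.000000 + (1-p)*0.662714] = 0.355272; exercise = 0.000000; V(1,0) = max -> 0.355272
  V(1,1) = exp(-r*dt) * [p*0.662714 + (1-p)*7.714819] = 4.443141; exercise = 1.236208; V(1,1) = max -> 4.443141
  V(0,0) = exp(-r*dt) * [p*0.355272 + (1-p)*4.443141] = 2.546663; exercise = 0.000000; V(0,0) = max -> 2.546663

Answer: Price = V(0,0) = 2.5467


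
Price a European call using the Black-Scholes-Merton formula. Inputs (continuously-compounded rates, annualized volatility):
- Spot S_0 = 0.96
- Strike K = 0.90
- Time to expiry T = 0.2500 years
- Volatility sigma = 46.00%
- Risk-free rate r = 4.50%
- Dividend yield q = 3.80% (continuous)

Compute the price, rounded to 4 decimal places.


d1 = (ln(S/K) + (r - q + 0.5*sigma^2) * T) / (sigma * sqrt(T)) = 0.40321096
d2 = d1 - sigma * sqrt(T) = 0.17321096
exp(-rT) = 0.98881304; exp(-qT) = 0.99054498
C = S_0 * exp(-qT) * N(d1) - K * exp(-rT) * N(d2)
N(d1) = 0.65660348; N(d2) = 0.56875720
C = 0.9600 * 0.99054498 * 0.65660348 - 0.9000 * 0.98881304 * 0.56875720 = 0.1182

Answer: Price = 0.1182


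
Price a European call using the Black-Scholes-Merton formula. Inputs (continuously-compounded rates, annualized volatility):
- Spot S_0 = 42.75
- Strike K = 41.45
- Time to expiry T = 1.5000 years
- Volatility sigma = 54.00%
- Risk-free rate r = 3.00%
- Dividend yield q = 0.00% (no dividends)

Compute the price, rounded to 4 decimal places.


Answer: Price = 12.3020

Derivation:
d1 = (ln(S/K) + (r - q + 0.5*sigma^2) * T) / (sigma * sqrt(T)) = 0.44541599
d2 = d1 - sigma * sqrt(T) = -0.21594624
exp(-rT) = 0.95599748; exp(-qT) = 1.00000000
C = S_0 * exp(-qT) * N(d1) - K * exp(-rT) * N(d2)
N(d1) = 0.67199042; N(d2) = 0.41451483
C = 42.7500 * 1.00000000 * 0.67199042 - 41.4500 * 0.95599748 * 0.41451483 = 12.3020


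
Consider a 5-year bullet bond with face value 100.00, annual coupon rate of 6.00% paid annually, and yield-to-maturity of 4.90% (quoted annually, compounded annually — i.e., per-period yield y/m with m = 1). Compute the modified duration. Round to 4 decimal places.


Answer: Modified duration = 4.2698

Derivation:
Coupon per period c = face * coupon_rate / m = 6.000000
Periods per year m = 1; per-period yield y/m = 0.049000
Number of cashflows N = 5
Cashflows (t years, CF_t, discount factor 1/(1+y/m)^(m*t), PV):
  t = 1.0000: CF_t = 6.000000, DF = 0.953289, PV = 5.719733
  t = 2.0000: CF_t = 6.000000, DF = 0.908760, PV = 5.452558
  t = 3.0000: CF_t = 6.000000, DF = 0.866310, PV = 5.197862
  t = 4.0000: CF_t = 6.000000, DF = 0.825844, PV = 4.955064
  t = 5.0000: CF_t = 106.000000, DF = 0.787268, PV = 83.450400
Price P = sum_t PV_t = 104.775618
First compute Macaulay numerator sum_t t * PV_t:
  t * PV_t at t = 1.0000: 5.719733
  t * PV_t at t = 2.0000: 10.905115
  t * PV_t at t = 3.0000: 15.593587
  t * PV_t at t = 4.0000: 19.820257
  t * PV_t at t = 5.0000: 417.252002
Macaulay duration D = 469.290695 / 104.775618 = 4.479007
Modified duration = D / (1 + y/m) = 4.479007 / (1 + 0.049000) = 4.269787


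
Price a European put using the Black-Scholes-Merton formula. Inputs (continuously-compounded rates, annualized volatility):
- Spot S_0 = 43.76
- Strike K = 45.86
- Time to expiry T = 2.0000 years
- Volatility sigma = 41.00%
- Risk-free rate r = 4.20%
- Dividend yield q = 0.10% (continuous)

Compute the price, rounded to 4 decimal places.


d1 = (ln(S/K) + (r - q + 0.5*sigma^2) * T) / (sigma * sqrt(T)) = 0.35049538
d2 = d1 - sigma * sqrt(T) = -0.22933218
exp(-rT) = 0.91943126; exp(-qT) = 0.99800200
P = K * exp(-rT) * N(-d2) - S_0 * exp(-qT) * N(-d1)
N(-d1) = 0.36298348; N(-d2) = 0.59069463
P = 45.8600 * 0.91943126 * 0.59069463 - 43.7600 * 0.99800200 * 0.36298348 = 9.0543

Answer: Price = 9.0543


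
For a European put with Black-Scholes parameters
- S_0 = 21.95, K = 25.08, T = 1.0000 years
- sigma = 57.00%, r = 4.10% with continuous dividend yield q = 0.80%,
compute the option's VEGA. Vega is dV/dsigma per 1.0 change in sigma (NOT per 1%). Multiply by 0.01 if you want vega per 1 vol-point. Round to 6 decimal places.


d1 = 0.1090288136; d2 = -0.4609711864
phi(d1) = 0.3965781434; exp(-qT) = 0.9920319148; exp(-rT) = 0.9598291299
Vega = S * exp(-qT) * phi(d1) * sqrt(T) = 21.9500 * 0.9920319148 * 0.3965781434 * 1.0000000000 = 8.635529

Answer: Vega = 8.635529


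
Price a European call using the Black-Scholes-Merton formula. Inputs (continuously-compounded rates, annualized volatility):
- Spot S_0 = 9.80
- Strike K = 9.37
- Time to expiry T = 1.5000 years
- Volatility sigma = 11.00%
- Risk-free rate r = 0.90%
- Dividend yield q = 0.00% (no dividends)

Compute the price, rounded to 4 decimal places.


Answer: Price = 0.8364

Derivation:
d1 = (ln(S/K) + (r - q + 0.5*sigma^2) * T) / (sigma * sqrt(T)) = 0.50061847
d2 = d1 - sigma * sqrt(T) = 0.36589653
exp(-rT) = 0.98659072; exp(-qT) = 1.00000000
C = S_0 * exp(-qT) * N(d1) - K * exp(-rT) * N(d2)
N(d1) = 0.69168017; N(d2) = 0.64277886
C = 9.8000 * 1.00000000 * 0.69168017 - 9.3700 * 0.98659072 * 0.64277886 = 0.8364


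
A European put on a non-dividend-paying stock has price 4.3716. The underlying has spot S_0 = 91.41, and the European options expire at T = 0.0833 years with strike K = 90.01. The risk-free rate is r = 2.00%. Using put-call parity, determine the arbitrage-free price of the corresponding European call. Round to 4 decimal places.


Answer: Call price = 5.9214

Derivation:
Put-call parity: C - P = S_0 * exp(-qT) - K * exp(-rT).
S_0 * exp(-qT) = 91.4100 * 1.00000000 = 91.41000000
K * exp(-rT) = 90.0100 * 0.99833539 = 89.86016818
C = P + S*exp(-qT) - K*exp(-rT)
C = 4.3716 + 91.41000000 - 89.86016818 = 5.9214


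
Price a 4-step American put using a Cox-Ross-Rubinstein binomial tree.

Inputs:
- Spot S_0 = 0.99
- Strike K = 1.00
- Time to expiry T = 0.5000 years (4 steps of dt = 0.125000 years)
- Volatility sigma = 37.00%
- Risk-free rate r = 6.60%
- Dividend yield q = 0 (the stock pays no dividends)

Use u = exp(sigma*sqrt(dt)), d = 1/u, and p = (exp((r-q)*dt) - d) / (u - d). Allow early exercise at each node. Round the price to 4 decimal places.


dt = T/N = 0.125000
u = exp(sigma*sqrt(dt)) = 1.139757; d = 1/u = 0.877380
p = (exp((r-q)*dt) - d) / (u - d) = 0.498916
Discount per step: exp(-r*dt) = 0.991784
Stock lattice S(k, i) with i counting down-moves:
  k=0: S(0,0) = 0.9900
  k=1: S(1,0) = 1.1284; S(1,1) = 0.8686
  k=2: S(2,0) = 1.2861; S(2,1) = 0.9900; S(2,2) = 0.7621
  k=3: S(3,0) = 1.4658; S(3,1) = 1.1284; S(3,2) = 0.8686; S(3,3) = 0.6686
  k=4: S(4,0) = 1.6706; S(4,1) = 1.2861; S(4,2) = 0.9900; S(4,3) = 0.7621; S(4,4) = 0.5867
Terminal payoffs V(N, i) = max(K - S_T, 0):
  V(4,0) = 0.000000; V(4,1) = 0.000000; V(4,2) = 0.010000; V(4,3) = 0.237902; V(4,4) = 0.413340
Backward induction: V(k, i) = exp(-r*dt) * [p * V(k+1, i) + (1-p) * V(k+1, i+1)]; then take max(V_cont, immediate exercise) for American.
  V(3,0) = exp(-r*dt) * [p*0.000000 + (1-p)*0.000000] = 0.000000; exercise = 0.000000; V(3,0) = max -> 0.000000
  V(3,1) = exp(-r*dt) * [p*0.000000 + (1-p)*0.010000] = 0.004970; exercise = 0.000000; V(3,1) = max -> 0.004970
  V(3,2) = exp(-r*dt) * [p*0.010000 + (1-p)*0.237902] = 0.123177; exercise = 0.131394; V(3,2) = max -> 0.131394
  V(3,3) = exp(-r*dt) * [p*0.237902 + (1-p)*0.413340] = 0.323134; exercise = 0.331350; V(3,3) = max -> 0.331350
  V(2,0) = exp(-r*dt) * [p*0.000000 + (1-p)*0.004970] = 0.002470; exercise = 0.000000; V(2,0) = max -> 0.002470
  V(2,1) = exp(-r*dt) * [p*0.004970 + (1-p)*0.131394] = 0.067757; exercise = 0.010000; V(2,1) = max -> 0.067757
  V(2,2) = exp(-r*dt) * [p*0.131394 + (1-p)*0.331350] = 0.229686; exercise = 0.237902; V(2,2) = max -> 0.237902
  V(1,0) = exp(-r*dt) * [p*0.002470 + (1-p)*0.067757] = 0.034895; exercise = 0.000000; V(1,0) = max -> 0.034895
  V(1,1) = exp(-r*dt) * [p*0.067757 + (1-p)*0.237902] = 0.151757; exercise = 0.131394; V(1,1) = max -> 0.151757
  V(0,0) = exp(-r*dt) * [p*0.034895 + (1-p)*0.151757] = 0.092685; exercise = 0.010000; V(0,0) = max -> 0.092685

Answer: Price = V(0,0) = 0.0927


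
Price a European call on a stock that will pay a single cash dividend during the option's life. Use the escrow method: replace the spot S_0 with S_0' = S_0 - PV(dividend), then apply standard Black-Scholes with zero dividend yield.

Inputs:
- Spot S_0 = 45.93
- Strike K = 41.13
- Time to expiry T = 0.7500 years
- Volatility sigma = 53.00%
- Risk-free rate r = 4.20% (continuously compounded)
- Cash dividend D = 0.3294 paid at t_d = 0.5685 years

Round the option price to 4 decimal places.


Answer: Price = 10.9594

Derivation:
PV(D) = D * exp(-r * t_d) = 0.3294 * 0.97640580 = 0.32162807
S_0' = S_0 - PV(D) = 45.9300 - 0.32162807 = 45.60837193
d1 = (ln(S_0'/K) + (r + sigma^2/2)*T) / (sigma*sqrt(T)) = 0.52329942
d2 = d1 - sigma*sqrt(T) = 0.06430595
exp(-rT) = 0.96899096
N(d1) = 0.69961705; N(d2) = 0.52563669
C = S_0' * N(d1) - K * exp(-rT) * N(d2) = 45.60837193 * 0.69961705 - 41.1300 * 0.96899096 * 0.52563669 = 10.9594


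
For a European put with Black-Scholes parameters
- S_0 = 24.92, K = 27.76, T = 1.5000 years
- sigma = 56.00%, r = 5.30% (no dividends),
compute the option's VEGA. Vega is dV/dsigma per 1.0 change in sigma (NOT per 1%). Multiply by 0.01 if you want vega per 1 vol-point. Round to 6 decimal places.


d1 = 0.3014834283; d2 = -0.3843736997
phi(d1) = 0.3812177053; exp(-qT) = 1.0000000000; exp(-rT) = 0.9235780200
Vega = S * exp(-qT) * phi(d1) * sqrt(T) = 24.9200 * 1.0000000000 * 0.3812177053 * 1.2247448714 = 11.635009

Answer: Vega = 11.635009


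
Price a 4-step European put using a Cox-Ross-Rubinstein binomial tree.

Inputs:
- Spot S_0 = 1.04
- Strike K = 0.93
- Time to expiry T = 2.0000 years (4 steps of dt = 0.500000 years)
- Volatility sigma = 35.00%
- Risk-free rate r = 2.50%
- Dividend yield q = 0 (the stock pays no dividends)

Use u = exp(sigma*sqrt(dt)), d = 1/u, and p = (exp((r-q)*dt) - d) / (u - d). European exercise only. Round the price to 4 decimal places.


dt = T/N = 0.500000
u = exp(sigma*sqrt(dt)) = 1.280803; d = 1/u = 0.780760
p = (exp((r-q)*dt) - d) / (u - d) = 0.463597
Discount per step: exp(-r*dt) = 0.987578
Stock lattice S(k, i) with i counting down-moves:
  k=0: S(0,0) = 1.0400
  k=1: S(1,0) = 1.3320; S(1,1) = 0.8120
  k=2: S(2,0) = 1.7061; S(2,1) = 1.0400; S(2,2) = 0.6340
  k=3: S(3,0) = 2.1851; S(3,1) = 1.3320; S(3,2) = 0.8120; S(3,3) = 0.4950
  k=4: S(4,0) = 2.7987; S(4,1) = 1.7061; S(4,2) = 1.0400; S(4,3) = 0.6340; S(4,4) = 0.3865
Terminal payoffs V(N, i) = max(K - S_T, 0):
  V(4,0) = 0.000000; V(4,1) = 0.000000; V(4,2) = 0.000000; V(4,3) = 0.296030; V(4,4) = 0.543541
Backward induction: V(k, i) = exp(-r*dt) * [p * V(k+1, i) + (1-p) * V(k+1, i+1)].
  V(3,0) = exp(-r*dt) * [p*0.000000 + (1-p)*0.000000] = 0.000000
  V(3,1) = exp(-r*dt) * [p*0.000000 + (1-p)*0.000000] = 0.000000
  V(3,2) = exp(-r*dt) * [p*0.000000 + (1-p)*0.296030] = 0.156819
  V(3,3) = exp(-r*dt) * [p*0.296030 + (1-p)*0.543541] = 0.423469
  V(2,0) = exp(-r*dt) * [p*0.000000 + (1-p)*0.000000] = 0.000000
  V(2,1) = exp(-r*dt) * [p*0.000000 + (1-p)*0.156819] = 0.083073
  V(2,2) = exp(-r*dt) * [p*0.156819 + (1-p)*0.423469] = 0.296126
  V(1,0) = exp(-r*dt) * [p*0.000000 + (1-p)*0.083073] = 0.044007
  V(1,1) = exp(-r*dt) * [p*0.083073 + (1-p)*0.296126] = 0.194904
  V(0,0) = exp(-r*dt) * [p*0.044007 + (1-p)*0.194904] = 0.123397

Answer: Price = V(0,0) = 0.1234


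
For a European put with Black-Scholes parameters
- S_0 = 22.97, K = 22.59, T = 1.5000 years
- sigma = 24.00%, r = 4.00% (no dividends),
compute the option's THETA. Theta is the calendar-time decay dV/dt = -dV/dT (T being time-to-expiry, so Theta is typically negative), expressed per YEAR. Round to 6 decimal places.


d1 = 0.4078457788; d2 = 0.1139070097
phi(d1) = 0.3671049066; exp(-qT) = 1.0000000000; exp(-rT) = 0.9417645336
Theta = -S*exp(-qT)*phi(d1)*sigma/(2*sqrt(T)) + r*K*exp(-rT)*N(-d2) - q*S*exp(-qT)*N(-d1)
N(-d1) = 0.3416934510; N(-d2) = 0.4546557544; sqrt(T) = 1.2247448714
Term 1 = -22.9700 * 1.0000000000 * 0.3671049066 * 0.2400 / (2 * 1.2247448714) = -0.8262030633
Term 2 = 0.0400 * 22.5900 * 0.9417645336 * 0.4546557544 = 0.3869022412
Term 3 = 0 (no dividend yield, q = 0)
Theta = -0.8262030633 + (0.3869022412) + (0.0000000000) = -0.439301

Answer: Theta = -0.439301


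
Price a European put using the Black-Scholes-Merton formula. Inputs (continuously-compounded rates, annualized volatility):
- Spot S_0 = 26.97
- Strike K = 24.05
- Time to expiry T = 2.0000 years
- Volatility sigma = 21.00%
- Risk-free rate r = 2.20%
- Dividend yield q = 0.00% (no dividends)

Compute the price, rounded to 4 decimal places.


d1 = (ln(S/K) + (r - q + 0.5*sigma^2) * T) / (sigma * sqrt(T)) = 0.68249320
d2 = d1 - sigma * sqrt(T) = 0.38550836
exp(-rT) = 0.95695396; exp(-qT) = 1.00000000
P = K * exp(-rT) * N(-d2) - S_0 * exp(-qT) * N(-d1)
N(-d1) = 0.24746357; N(-d2) = 0.34993041
P = 24.0500 * 0.95695396 * 0.34993041 - 26.9700 * 1.00000000 * 0.24746357 = 1.3795

Answer: Price = 1.3795


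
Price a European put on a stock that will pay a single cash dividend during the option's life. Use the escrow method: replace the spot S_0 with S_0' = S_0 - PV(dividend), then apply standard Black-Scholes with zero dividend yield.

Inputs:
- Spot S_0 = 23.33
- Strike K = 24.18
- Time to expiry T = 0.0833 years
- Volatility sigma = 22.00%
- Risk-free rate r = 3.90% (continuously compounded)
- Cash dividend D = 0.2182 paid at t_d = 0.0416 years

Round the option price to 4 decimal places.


Answer: Price = 1.2183

Derivation:
PV(D) = D * exp(-r * t_d) = 0.2182 * 0.99837892 = 0.21784628
S_0' = S_0 - PV(D) = 23.3300 - 0.21784628 = 23.11215372
d1 = (ln(S_0'/K) + (r + sigma^2/2)*T) / (sigma*sqrt(T)) = -0.62842982
d2 = d1 - sigma*sqrt(T) = -0.69192565
exp(-rT) = 0.99675657
N(-d1) = 0.73513880; N(-d2) = 0.75550799
P = K * exp(-rT) * N(-d2) - S_0' * N(-d1) = 24.1800 * 0.99675657 * 0.75550799 - 23.11215372 * 0.73513880 = 1.2183


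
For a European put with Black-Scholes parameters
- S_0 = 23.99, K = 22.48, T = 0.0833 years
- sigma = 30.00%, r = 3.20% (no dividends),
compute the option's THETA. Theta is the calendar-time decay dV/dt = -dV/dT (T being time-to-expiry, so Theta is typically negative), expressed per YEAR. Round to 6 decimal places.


d1 = 0.8249116115; d2 = 0.7383263934
phi(d1) = 0.2838872529; exp(-qT) = 1.0000000000; exp(-rT) = 0.9973379496
Theta = -S*exp(-qT)*phi(d1)*sigma/(2*sqrt(T)) + r*K*exp(-rT)*N(-d2) - q*S*exp(-qT)*N(-d1)
N(-d1) = 0.2047108868; N(-d2) = 0.2301580658; sqrt(T) = 0.2886173938
Term 1 = -23.9900 * 1.0000000000 * 0.2838872529 * 0.3000 / (2 * 0.2886173938) = -3.5395243028
Term 2 = 0.0320 * 22.4800 * 0.9973379496 * 0.2301580658 = 0.1651257598
Term 3 = 0 (no dividend yield, q = 0)
Theta = -3.5395243028 + (0.1651257598) + (0.0000000000) = -3.374399

Answer: Theta = -3.374399


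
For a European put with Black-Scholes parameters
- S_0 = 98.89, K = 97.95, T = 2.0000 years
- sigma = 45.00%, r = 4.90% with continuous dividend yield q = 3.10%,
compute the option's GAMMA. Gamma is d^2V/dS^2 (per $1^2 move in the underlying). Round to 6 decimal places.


Answer: Gamma = 0.005522

Derivation:
d1 = 0.3897745063; d2 = -0.2466215968
phi(d1) = 0.3697601909; exp(-qT) = 0.9398828868; exp(-rT) = 0.9066489038
Gamma = exp(-qT) * phi(d1) / (S * sigma * sqrt(T)) = 0.9398828868 * 0.3697601909 / (98.8900 * 0.4500 * 1.4142135624) = 0.005522


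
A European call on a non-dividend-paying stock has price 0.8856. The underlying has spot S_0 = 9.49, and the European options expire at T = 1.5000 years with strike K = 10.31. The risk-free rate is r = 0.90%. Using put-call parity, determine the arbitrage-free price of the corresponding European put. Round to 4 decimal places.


Put-call parity: C - P = S_0 * exp(-qT) - K * exp(-rT).
S_0 * exp(-qT) = 9.4900 * 1.00000000 = 9.49000000
K * exp(-rT) = 10.3100 * 0.98659072 = 10.17175029
P = C - S*exp(-qT) + K*exp(-rT)
P = 0.8856 - 9.49000000 + 10.17175029 = 1.5674

Answer: Put price = 1.5674
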